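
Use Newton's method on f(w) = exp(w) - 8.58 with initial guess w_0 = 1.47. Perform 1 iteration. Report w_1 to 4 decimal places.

2.4428

f'(w) = exp(w)
w_0 = 1.470000: f = -4.230765, f' = 4.349235 → w_1 = 1.470000 - (-4.230765)/(4.349235) = 2.442761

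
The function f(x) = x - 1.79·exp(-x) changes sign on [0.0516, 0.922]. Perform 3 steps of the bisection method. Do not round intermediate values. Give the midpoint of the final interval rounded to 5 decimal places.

f(0.051600) = -1.648379, f(0.922000) = 0.210076 (opposite signs)
step 1: m = 0.486800, f(m) = -0.613316 < 0 → root in [0.486800, 0.922000]
step 2: m = 0.704400, f(m) = -0.180585 < 0 → root in [0.704400, 0.922000]
step 3: m = 0.813200, f(m) = 0.019448 > 0 → root in [0.704400, 0.813200]
Midpoint of [0.704400, 0.813200] = 0.758800

0.75880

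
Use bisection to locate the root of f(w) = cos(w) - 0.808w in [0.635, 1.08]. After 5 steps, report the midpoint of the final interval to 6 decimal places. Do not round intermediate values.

0.836641

f(0.635000) = 0.291992, f(1.080000) = -0.401312 (opposite signs)
step 1: m = 0.857500, f(m) = -0.038530 < 0 → root in [0.635000, 0.857500]
step 2: m = 0.746250, f(m) = 0.131270 > 0 → root in [0.746250, 0.857500]
step 3: m = 0.801875, f(m) = 0.047445 > 0 → root in [0.801875, 0.857500]
step 4: m = 0.829688, f(m) = 0.004719 > 0 → root in [0.829688, 0.857500]
step 5: m = 0.843594, f(m) = -0.016841 < 0 → root in [0.829688, 0.843594]
Midpoint of [0.829688, 0.843594] = 0.836641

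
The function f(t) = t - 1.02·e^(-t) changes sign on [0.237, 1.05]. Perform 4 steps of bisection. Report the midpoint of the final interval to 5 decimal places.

0.56728

f(0.237000) = -0.567771, f(1.050000) = 0.693063 (opposite signs)
step 1: m = 0.643500, f(m) = 0.107541 > 0 → root in [0.237000, 0.643500]
step 2: m = 0.440250, f(m) = -0.216503 < 0 → root in [0.440250, 0.643500]
step 3: m = 0.541875, f(m) = -0.051415 < 0 → root in [0.541875, 0.643500]
step 4: m = 0.592688, f(m) = 0.028791 > 0 → root in [0.541875, 0.592688]
Midpoint of [0.541875, 0.592688] = 0.567281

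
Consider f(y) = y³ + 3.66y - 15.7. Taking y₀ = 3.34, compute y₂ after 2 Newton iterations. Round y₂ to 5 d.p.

2.07713

Newton update: y ← y − f(y)/f'(y).
f'(y) = 3y² + 3.66
y_0 = 3.340000: f = 33.784104, f' = 37.126800 → y_1 = 3.340000 - (33.784104)/(37.126800) = 2.430035
y_1 = 2.430035: f = 7.543446, f' = 21.375204 → y_2 = 2.430035 - (7.543446)/(21.375204) = 2.077128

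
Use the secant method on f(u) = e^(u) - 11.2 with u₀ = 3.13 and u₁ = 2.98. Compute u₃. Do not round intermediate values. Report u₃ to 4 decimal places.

2.4570

f(u_0) = 11.673980, f(u_1) = 8.487817
u_2 = 2.980000 - (8.487817)·(2.980000 - 3.130000)/(8.487817 - (11.673980)) = 2.580406; f(u_2) = 2.002493
u_3 = 2.580406 - (2.002493)·(2.580406 - 2.980000)/(2.002493 - (8.487817)) = 2.457022; f(u_3) = 0.470003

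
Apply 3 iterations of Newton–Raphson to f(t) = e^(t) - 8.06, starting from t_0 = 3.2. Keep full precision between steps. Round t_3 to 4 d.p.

Newton update: t ← t − f(t)/f'(t).
f'(t) = e^(t)
t_0 = 3.200000: f = 16.472530, f' = 24.532530 → t_1 = 3.200000 - (16.472530)/(24.532530) = 2.528543
t_1 = 2.528543: f = 4.475234, f' = 12.535234 → t_2 = 2.528543 - (4.475234)/(12.535234) = 2.171531
t_2 = 2.171531: f = 0.711703, f' = 8.771703 → t_3 = 2.171531 - (0.711703)/(8.771703) = 2.090395

2.0904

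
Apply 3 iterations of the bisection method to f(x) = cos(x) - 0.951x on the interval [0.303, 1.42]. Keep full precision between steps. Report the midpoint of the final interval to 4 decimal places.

0.7917

f(0.303000) = 0.666293, f(1.420000) = -1.200195 (opposite signs)
step 1: m = 0.861500, f(m) = -0.167987 < 0 → root in [0.303000, 0.861500]
step 2: m = 0.582250, f(m) = 0.281508 > 0 → root in [0.582250, 0.861500]
step 3: m = 0.721875, f(m) = 0.064065 > 0 → root in [0.721875, 0.861500]
Midpoint of [0.721875, 0.861500] = 0.791687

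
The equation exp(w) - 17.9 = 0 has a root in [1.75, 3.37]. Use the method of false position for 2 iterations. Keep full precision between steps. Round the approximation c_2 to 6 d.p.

2.817216

f(1.750000) = -12.145397, f(3.370000) = 11.178527
step 1: c = 2.593578, f(c) = -4.522452 < 0 → new bracket [2.593578, 3.370000]
step 2: c = 2.817216, f(c) = -1.169798 < 0 → new bracket [2.817216, 3.370000]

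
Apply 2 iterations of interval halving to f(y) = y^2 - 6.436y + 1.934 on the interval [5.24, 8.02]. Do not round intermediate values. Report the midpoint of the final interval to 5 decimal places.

f(5.240000) = -4.333040, f(8.020000) = 14.637680 (opposite signs)
step 1: m = 6.630000, f(m) = 3.220220 > 0 → root in [5.240000, 6.630000]
step 2: m = 5.935000, f(m) = -1.039435 < 0 → root in [5.935000, 6.630000]
Midpoint of [5.935000, 6.630000] = 6.282500

6.28250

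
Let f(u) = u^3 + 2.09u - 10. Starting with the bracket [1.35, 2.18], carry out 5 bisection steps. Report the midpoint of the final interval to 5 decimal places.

f(1.350000) = -4.718125, f(2.180000) = 4.916432 (opposite signs)
step 1: m = 1.765000, f(m) = -0.812778 < 0 → root in [1.765000, 2.180000]
step 2: m = 1.972500, f(m) = 1.797042 > 0 → root in [1.765000, 1.972500]
step 3: m = 1.868750, f(m) = 0.431786 > 0 → root in [1.765000, 1.868750]
step 4: m = 1.816875, f(m) = -0.205164 < 0 → root in [1.816875, 1.868750]
step 5: m = 1.842812, f(m) = 0.109592 > 0 → root in [1.816875, 1.842812]
Midpoint of [1.816875, 1.842812] = 1.829844

1.82984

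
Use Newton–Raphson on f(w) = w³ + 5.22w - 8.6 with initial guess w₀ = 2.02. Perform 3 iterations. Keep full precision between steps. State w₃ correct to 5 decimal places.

f'(w) = 3w² + 5.22
w_0 = 2.020000: f = 10.186808, f' = 17.461200 → w_1 = 2.020000 - (10.186808)/(17.461200) = 1.436603
w_1 = 1.436603: f = 1.863972, f' = 11.411486 → w_2 = 1.436603 - (1.863972)/(11.411486) = 1.273261
w_2 = 1.273261: f = 0.110630, f' = 10.083584 → w_3 = 1.273261 - (0.110630)/(10.083584) = 1.262290

1.26229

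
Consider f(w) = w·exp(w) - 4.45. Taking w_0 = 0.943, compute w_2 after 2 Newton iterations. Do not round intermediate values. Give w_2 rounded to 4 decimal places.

f'(w) = (w + 1)·exp(w)
w_0 = 0.943000: f = -2.028684, f' = 4.988988 → w_1 = 0.943000 - (-2.028684)/(4.988988) = 1.349632
w_1 = 1.349632: f = 0.754193, f' = 9.060201 → w_2 = 1.349632 - (0.754193)/(9.060201) = 1.266390

1.2664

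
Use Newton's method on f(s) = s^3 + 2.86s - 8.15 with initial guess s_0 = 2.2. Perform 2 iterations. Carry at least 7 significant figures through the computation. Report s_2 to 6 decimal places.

f'(s) = 3s^2 + 2.86
s_0 = 2.200000: f = 8.790000, f' = 17.380000 → s_1 = 2.200000 - (8.790000)/(17.380000) = 1.694246
s_1 = 1.694246: f = 1.558828, f' = 11.471411 → s_2 = 1.694246 - (1.558828)/(11.471411) = 1.558358

1.558358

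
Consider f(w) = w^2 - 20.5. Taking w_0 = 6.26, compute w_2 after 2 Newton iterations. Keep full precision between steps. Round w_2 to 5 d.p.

4.53372

Newton update: w ← w − f(w)/f'(w).
f'(w) = 2w
w_0 = 6.260000: f = 18.687600, f' = 12.520000 → w_1 = 6.260000 - (18.687600)/(12.520000) = 4.767380
w_1 = 4.767380: f = 2.227914, f' = 9.534760 → w_2 = 4.767380 - (2.227914)/(9.534760) = 4.533718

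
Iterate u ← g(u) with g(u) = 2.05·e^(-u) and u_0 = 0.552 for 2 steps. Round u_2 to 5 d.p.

0.62968

u_1 = g(0.552000) = 1.180384
u_2 = g(1.180384) = 0.629680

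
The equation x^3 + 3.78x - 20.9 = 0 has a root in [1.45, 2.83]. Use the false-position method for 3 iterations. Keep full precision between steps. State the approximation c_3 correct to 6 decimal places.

2.297272

False-position update: c = (a·f(b) − b·f(a))/(f(b) − f(a)); replace the endpoint whose sign matches f(c).
f(1.450000) = -12.370375, f(2.830000) = 12.462587
step 1: c = 2.137438, f(c) = -3.055300 < 0 → new bracket [2.137438, 2.830000]
step 2: c = 2.273796, f(c) = -0.549196 < 0 → new bracket [2.273796, 2.830000]
step 3: c = 2.297272, f(c) = -0.092560 < 0 → new bracket [2.297272, 2.830000]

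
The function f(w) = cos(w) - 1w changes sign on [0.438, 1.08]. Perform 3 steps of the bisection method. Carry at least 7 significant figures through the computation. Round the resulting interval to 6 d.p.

[0.678750, 0.759000]

f(0.438000) = 0.467602, f(1.080000) = -0.608672 (opposite signs)
step 1: m = 0.759000, f(m) = -0.033475 < 0 → root in [0.438000, 0.759000]
step 2: m = 0.598500, f(m) = 0.227682 > 0 → root in [0.598500, 0.759000]
step 3: m = 0.678750, f(m) = 0.099608 > 0 → root in [0.678750, 0.759000]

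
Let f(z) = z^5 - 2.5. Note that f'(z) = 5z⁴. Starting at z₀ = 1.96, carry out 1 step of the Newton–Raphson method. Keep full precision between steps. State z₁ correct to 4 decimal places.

Newton update: z ← z − f(z)/f'(z).
z_0 = 1.960000: f = 26.425465, f' = 73.789453 → z_1 = 1.960000 - (26.425465)/(73.789453) = 1.601880

1.6019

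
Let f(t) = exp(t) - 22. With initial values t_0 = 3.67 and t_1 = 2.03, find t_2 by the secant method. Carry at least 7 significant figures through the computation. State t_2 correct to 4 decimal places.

2.7757

f(t_0) = 17.251906, f(t_1) = -14.385914
t_2 = 2.030000 - (-14.385914)·(2.030000 - 3.670000)/(-14.385914 - (17.251906)) = 2.775718; f(t_2) = -5.949850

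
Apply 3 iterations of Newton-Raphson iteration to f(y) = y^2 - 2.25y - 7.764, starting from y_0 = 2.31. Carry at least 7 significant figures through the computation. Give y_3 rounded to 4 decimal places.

f'(y) = 2y - 2.25
y_0 = 2.310000: f = -7.625400, f' = 2.370000 → y_1 = 2.310000 - (-7.625400)/(2.370000) = 5.527468
y_1 = 5.527468: f = 10.352103, f' = 8.804937 → y_2 = 5.527468 - (10.352103)/(8.804937) = 4.351753
y_2 = 4.351753: f = 1.382307, f' = 6.453505 → y_3 = 4.351753 - (1.382307)/(6.453505) = 4.137558

4.1376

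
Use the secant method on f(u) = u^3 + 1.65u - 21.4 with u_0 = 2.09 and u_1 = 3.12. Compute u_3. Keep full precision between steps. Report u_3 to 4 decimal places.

f(u_0) = -8.822171, f(u_1) = 14.119328
u_2 = 3.120000 - (14.119328)·(3.120000 - 2.090000)/(14.119328 - (-8.822171)) = 2.486087; f(u_2) = -1.932370
u_3 = 2.486087 - (-1.932370)·(2.486087 - 3.120000)/(-1.932370 - (14.119328)) = 2.562400; f(u_3) = -0.347587

2.5624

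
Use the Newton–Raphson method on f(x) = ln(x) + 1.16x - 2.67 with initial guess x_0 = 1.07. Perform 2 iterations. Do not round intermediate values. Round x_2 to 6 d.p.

Newton update: x ← x − f(x)/f'(x).
f'(x) = 1/x + 1.16
x_0 = 1.070000: f = -1.361141, f' = 2.094579 → x_1 = 1.070000 - (-1.361141)/(2.094579) = 1.719840
x_1 = 1.719840: f = -0.132754, f' = 1.741449 → x_2 = 1.719840 - (-0.132754)/(1.741449) = 1.796072

1.796072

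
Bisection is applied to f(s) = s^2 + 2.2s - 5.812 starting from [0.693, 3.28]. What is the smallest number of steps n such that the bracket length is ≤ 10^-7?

25

Initial width b − a = 3.28 − 0.693 = 2.587000.
After n steps the width is (b−a)/2^n; need (b−a)/2^n ≤ 10^-7.
So n ≥ log₂(2.587000/10^-7) = log₂(25870000.0000) ≈ 24.6248.
Hence n = 25.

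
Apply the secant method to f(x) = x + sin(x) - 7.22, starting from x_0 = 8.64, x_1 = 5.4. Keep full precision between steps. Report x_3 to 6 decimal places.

6.784214

Secant update: x_(k+1) = x_k − f(x_k)·(x_k − x_(k-1))/(f(x_k) − f(x_(k-1))).
f(x_0) = 2.126668, f(x_1) = -2.592764
x_2 = 5.400000 - (-2.592764)·(5.400000 - 8.640000)/(-2.592764 - (2.126668)) = 7.179993; f(x_2) = 0.741332
x_3 = 7.179993 - (0.741332)·(7.179993 - 5.400000)/(0.741332 - (-2.592764)) = 6.784214; f(x_3) = 0.044542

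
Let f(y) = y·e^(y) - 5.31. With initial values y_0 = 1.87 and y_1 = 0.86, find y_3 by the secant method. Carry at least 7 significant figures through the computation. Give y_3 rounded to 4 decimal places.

Secant update: y_(k+1) = y_k − f(y_k)·(y_k − y_(k-1))/(f(y_k) − f(y_(k-1))).
f(y_0) = 6.823114, f(y_1) = -3.277682
y_2 = 0.860000 - (-3.277682)·(0.860000 - 1.870000)/(-3.277682 - (6.823114)) = 1.187742; f(y_2) = -1.414599
y_3 = 1.187742 - (-1.414599)·(1.187742 - 0.860000)/(-1.414599 - (-3.277682)) = 1.436590; f(y_3) = 0.732769

1.4366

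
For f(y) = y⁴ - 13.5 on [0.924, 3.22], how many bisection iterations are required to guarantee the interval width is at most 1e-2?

Initial width b − a = 3.22 − 0.924 = 2.296000.
After n steps the width is (b−a)/2^n; need (b−a)/2^n ≤ 1e-2.
So n ≥ log₂(2.296000/1e-2) = log₂(229.6000) ≈ 7.8430.
Hence n = 8.

8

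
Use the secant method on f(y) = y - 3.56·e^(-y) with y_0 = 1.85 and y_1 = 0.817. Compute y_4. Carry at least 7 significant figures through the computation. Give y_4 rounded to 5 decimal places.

Secant update: y_(k+1) = y_k − f(y_k)·(y_k − y_(k-1))/(f(y_k) − f(y_(k-1))).
f(y_0) = 1.290236, f(y_1) = -0.755648
y_2 = 0.817000 - (-0.755648)·(0.817000 - 1.850000)/(-0.755648 - (1.290236)) = 1.198539; f(y_2) = 0.124720
y_3 = 1.198539 - (0.124720)·(1.198539 - 0.817000)/(0.124720 - (-0.755648)) = 1.144487; f(y_3) = 0.011029
y_4 = 1.144487 - (0.011029)·(1.144487 - 1.198539)/(0.011029 - (0.124720)) = 1.139244; f(y_4) = -0.000173

1.13924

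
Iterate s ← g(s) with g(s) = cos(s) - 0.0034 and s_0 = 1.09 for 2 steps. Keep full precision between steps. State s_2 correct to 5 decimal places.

s_1 = g(1.090000) = 0.459085
s_2 = g(0.459085) = 0.893058

0.89306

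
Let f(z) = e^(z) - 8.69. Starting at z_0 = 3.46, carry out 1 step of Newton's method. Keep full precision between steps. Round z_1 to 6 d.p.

2.733125

f'(z) = e^(z)
z_0 = 3.460000: f = 23.126977, f' = 31.816977 → z_1 = 3.460000 - (23.126977)/(31.816977) = 2.733125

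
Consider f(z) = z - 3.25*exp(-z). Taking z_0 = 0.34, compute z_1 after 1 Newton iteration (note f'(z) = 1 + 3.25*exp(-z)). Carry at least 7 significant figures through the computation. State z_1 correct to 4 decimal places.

z_0 = 0.340000: f = -1.973254, f' = 3.313254 → z_1 = 0.340000 - (-1.973254)/(3.313254) = 0.935564

0.9356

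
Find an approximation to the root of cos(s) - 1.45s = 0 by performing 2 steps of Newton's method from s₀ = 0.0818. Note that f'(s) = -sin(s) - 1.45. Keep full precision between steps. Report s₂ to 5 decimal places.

0.57890

s_0 = 0.081800: f = 0.878046, f' = -1.531709 → s_1 = 0.081800 - (0.878046)/(-1.531709) = 0.655046
s_1 = 0.655046: f = -0.156797, f' = -2.059196 → s_2 = 0.655046 - (-0.156797)/(-2.059196) = 0.578901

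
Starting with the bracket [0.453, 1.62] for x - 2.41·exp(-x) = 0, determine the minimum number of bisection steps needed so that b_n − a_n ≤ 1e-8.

Initial width b − a = 1.62 − 0.453 = 1.167000.
After n steps the width is (b−a)/2^n; need (b−a)/2^n ≤ 1e-8.
So n ≥ log₂(1.167000/1e-8) = log₂(116700000.0000) ≈ 26.7982.
Hence n = 27.

27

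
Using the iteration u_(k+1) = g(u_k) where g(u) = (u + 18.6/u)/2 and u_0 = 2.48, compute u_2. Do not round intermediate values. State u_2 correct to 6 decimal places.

u_1 = g(2.480000) = 4.990000
u_2 = g(4.990000) = 4.358727

4.358727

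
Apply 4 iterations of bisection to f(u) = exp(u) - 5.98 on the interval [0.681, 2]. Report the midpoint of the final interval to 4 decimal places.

f(0.681000) = -4.004147, f(2.000000) = 1.409056 (opposite signs)
step 1: m = 1.340500, f(m) = -2.159046 < 0 → root in [1.340500, 2.000000]
step 2: m = 1.670250, f(m) = -0.666504 < 0 → root in [1.670250, 2.000000]
step 3: m = 1.835125, f(m) = 0.285917 > 0 → root in [1.670250, 1.835125]
step 4: m = 1.752687, f(m) = -0.209911 < 0 → root in [1.752687, 1.835125]
Midpoint of [1.752687, 1.835125] = 1.793906

1.7939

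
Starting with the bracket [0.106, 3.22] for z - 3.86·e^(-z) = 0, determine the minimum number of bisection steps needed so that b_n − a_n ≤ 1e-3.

12

Initial width b − a = 3.22 − 0.106 = 3.114000.
After n steps the width is (b−a)/2^n; need (b−a)/2^n ≤ 1e-3.
So n ≥ log₂(3.114000/1e-3) = log₂(3114.0000) ≈ 11.6046.
Hence n = 12.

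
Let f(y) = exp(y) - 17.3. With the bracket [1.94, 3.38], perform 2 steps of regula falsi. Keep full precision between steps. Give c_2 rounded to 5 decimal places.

2.78925

f(1.940000) = -10.341249, f(3.380000) = 12.070771
step 1: c = 2.604438, f(c) = -3.776377 < 0 → new bracket [2.604438, 3.380000]
step 2: c = 2.789255, f(c) = -1.031113 < 0 → new bracket [2.789255, 3.380000]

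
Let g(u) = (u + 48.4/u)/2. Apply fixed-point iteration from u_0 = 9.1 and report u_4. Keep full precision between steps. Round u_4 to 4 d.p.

u_1 = g(9.100000) = 7.209341
u_2 = g(7.209341) = 6.961427
u_3 = g(6.961427) = 6.957012
u_4 = g(6.957012) = 6.957011

6.9570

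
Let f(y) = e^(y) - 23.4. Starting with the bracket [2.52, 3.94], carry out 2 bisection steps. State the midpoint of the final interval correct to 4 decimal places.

3.0525

f(2.520000) = -10.971403, f(3.940000) = 28.018601 (opposite signs)
step 1: m = 3.230000, f(m) = 1.879657 > 0 → root in [2.520000, 3.230000]
step 2: m = 2.875000, f(m) = -5.674576 < 0 → root in [2.875000, 3.230000]
Midpoint of [2.875000, 3.230000] = 3.052500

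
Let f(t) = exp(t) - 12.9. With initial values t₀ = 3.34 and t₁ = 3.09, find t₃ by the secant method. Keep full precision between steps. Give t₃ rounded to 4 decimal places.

2.5974

Secant update: t_(k+1) = t_k − f(t_k)·(t_k − t_(k-1))/(f(t_k) − f(t_(k-1))).
f(t_0) = 15.319127, f(t_1) = 9.077078
t_2 = 3.090000 - (9.077078)·(3.090000 - 3.340000)/(9.077078 - (15.319127)) = 2.726454; f(t_2) = 2.378619
t_3 = 2.726454 - (2.378619)·(2.726454 - 3.090000)/(2.378619 - (9.077078)) = 2.597360; f(t_3) = 0.528235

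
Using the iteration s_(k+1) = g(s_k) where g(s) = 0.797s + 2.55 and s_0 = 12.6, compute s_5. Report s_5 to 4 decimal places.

s_1 = g(12.600000) = 12.592200
s_2 = g(12.592200) = 12.585983
s_3 = g(12.585983) = 12.581029
s_4 = g(12.581029) = 12.577080
s_5 = g(12.577080) = 12.573933

12.5739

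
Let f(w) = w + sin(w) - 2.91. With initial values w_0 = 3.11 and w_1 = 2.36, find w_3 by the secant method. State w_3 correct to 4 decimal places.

f(w_0) = 0.231587, f(w_1) = 0.154411
w_2 = 2.360000 - (0.154411)·(2.360000 - 3.110000)/(0.154411 - (0.231587)) = 0.859441; f(w_2) = -1.293081
w_3 = 0.859441 - (-1.293081)·(0.859441 - 2.360000)/(-1.293081 - (0.154411)) = 2.199928; f(w_3) = 0.098467

2.1999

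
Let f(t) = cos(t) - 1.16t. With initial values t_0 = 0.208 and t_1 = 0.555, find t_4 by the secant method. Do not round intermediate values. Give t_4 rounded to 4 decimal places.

0.6737

Secant update: t_(k+1) = t_k − f(t_k)·(t_k − t_(k-1))/(f(t_k) − f(t_(k-1))).
f(t_0) = 0.737166, f(t_1) = 0.206100
t_2 = 0.555000 - (0.206100)·(0.555000 - 0.208000)/(0.206100 - (0.737166)) = 0.689667; f(t_2) = -0.028555
t_3 = 0.689667 - (-0.028555)·(0.689667 - 0.555000)/(-0.028555 - (0.206100)) = 0.673279; f(t_3) = 0.000777
t_4 = 0.673279 - (0.000777)·(0.673279 - 0.689667)/(0.000777 - (-0.028555)) = 0.673713; f(t_4) = 0.000003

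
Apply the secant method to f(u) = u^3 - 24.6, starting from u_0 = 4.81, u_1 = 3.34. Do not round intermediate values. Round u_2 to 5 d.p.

3.08860

f(u_0) = 86.684641, f(u_1) = 12.659704
u_2 = 3.340000 - (12.659704)·(3.340000 - 4.810000)/(12.659704 - (86.684641)) = 3.088601; f(u_2) = 4.863585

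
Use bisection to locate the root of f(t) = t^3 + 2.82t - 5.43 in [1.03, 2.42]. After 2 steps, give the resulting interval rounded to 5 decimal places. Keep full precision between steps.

f(1.030000) = -1.432673, f(2.420000) = 15.566888 (opposite signs)
step 1: m = 1.725000, f(m) = 4.567453 > 0 → root in [1.030000, 1.725000]
step 2: m = 1.377500, f(m) = 1.068365 > 0 → root in [1.030000, 1.377500]

[1.03000, 1.37750]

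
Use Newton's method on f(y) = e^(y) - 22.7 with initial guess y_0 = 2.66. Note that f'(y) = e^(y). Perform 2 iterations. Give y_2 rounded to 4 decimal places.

3.1299

y_0 = 2.660000: f = -8.403711, f' = 14.296289 → y_1 = 2.660000 - (-8.403711)/(14.296289) = 3.247825
y_1 = 3.247825: f = 3.034297, f' = 25.734297 → y_2 = 3.247825 - (3.034297)/(25.734297) = 3.129916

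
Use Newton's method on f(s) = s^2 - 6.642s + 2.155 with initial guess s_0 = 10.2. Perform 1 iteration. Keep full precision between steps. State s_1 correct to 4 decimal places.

Newton update: s ← s − f(s)/f'(s).
f'(s) = 2s - 6.642
s_0 = 10.200000: f = 38.446600, f' = 13.758000 → s_1 = 10.200000 - (38.446600)/(13.758000) = 7.405510

7.4055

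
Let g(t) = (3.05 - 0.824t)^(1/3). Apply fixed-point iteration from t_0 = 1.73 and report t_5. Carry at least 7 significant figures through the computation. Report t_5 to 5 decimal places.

t_1 = g(1.730000) = 1.175542
t_2 = g(1.175542) = 1.276778
t_3 = g(1.276778) = 1.259487
t_4 = g(1.259487) = 1.262474
t_5 = g(1.262474) = 1.261959

1.26196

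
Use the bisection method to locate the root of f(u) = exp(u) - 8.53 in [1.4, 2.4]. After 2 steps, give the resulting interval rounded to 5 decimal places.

f(1.400000) = -4.474800, f(2.400000) = 2.493176 (opposite signs)
step 1: m = 1.900000, f(m) = -1.844106 < 0 → root in [1.900000, 2.400000]
step 2: m = 2.150000, f(m) = 0.054858 > 0 → root in [1.900000, 2.150000]

[1.90000, 2.15000]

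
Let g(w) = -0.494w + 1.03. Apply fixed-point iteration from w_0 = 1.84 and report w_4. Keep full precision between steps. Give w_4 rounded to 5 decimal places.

w_1 = g(1.840000) = 0.121040
w_2 = g(0.121040) = 0.970206
w_3 = g(0.970206) = 0.550718
w_4 = g(0.550718) = 0.757945

0.75795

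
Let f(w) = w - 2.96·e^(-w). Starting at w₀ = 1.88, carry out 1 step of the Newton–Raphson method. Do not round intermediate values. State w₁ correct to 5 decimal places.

f'(w) = 1 + 2.96·e^(-w)
w_0 = 1.880000: f = 1.428333, f' = 1.451667 → w_1 = 1.880000 - (1.428333)/(1.451667) = 0.896074

0.89607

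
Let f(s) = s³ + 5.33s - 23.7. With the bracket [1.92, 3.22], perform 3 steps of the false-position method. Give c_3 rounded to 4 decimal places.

2.2586

f(1.920000) = -6.388512, f(3.220000) = 26.848848
step 1: c = 2.169871, f(c) = -1.918089 < 0 → new bracket [2.169871, 3.220000]
step 2: c = 2.239891, f(c) = -0.523604 < 0 → new bracket [2.239891, 3.220000]
step 3: c = 2.258639, f(c) = -0.139119 < 0 → new bracket [2.258639, 3.220000]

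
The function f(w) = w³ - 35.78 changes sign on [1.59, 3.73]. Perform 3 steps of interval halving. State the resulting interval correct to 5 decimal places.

f(1.590000) = -31.760321, f(3.730000) = 16.115117 (opposite signs)
step 1: m = 2.660000, f(m) = -16.958904 < 0 → root in [2.660000, 3.730000]
step 2: m = 3.195000, f(m) = -3.165360 < 0 → root in [3.195000, 3.730000]
step 3: m = 3.462500, f(m) = 5.731588 > 0 → root in [3.195000, 3.462500]

[3.19500, 3.46250]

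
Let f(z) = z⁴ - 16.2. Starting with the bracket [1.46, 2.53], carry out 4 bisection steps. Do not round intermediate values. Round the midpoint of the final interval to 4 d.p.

f(1.460000) = -11.656281, f(2.530000) = 24.771521 (opposite signs)
step 1: m = 1.995000, f(m) = -0.359401 < 0 → root in [1.995000, 2.530000]
step 2: m = 2.262500, f(m) = 10.003201 > 0 → root in [1.995000, 2.262500]
step 3: m = 2.128750, f(m) = 4.335186 > 0 → root in [1.995000, 2.128750]
step 4: m = 2.061875, f(m) = 1.873794 > 0 → root in [1.995000, 2.061875]
Midpoint of [1.995000, 2.061875] = 2.028437

2.0284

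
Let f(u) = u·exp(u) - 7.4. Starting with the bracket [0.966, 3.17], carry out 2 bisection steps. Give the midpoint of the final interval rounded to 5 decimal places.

f(0.966000) = -4.861918, f(3.170000) = 68.069725 (opposite signs)
step 1: m = 2.068000, f(m) = 8.955790 > 0 → root in [0.966000, 2.068000]
step 2: m = 1.517000, f(m) = -0.484711 < 0 → root in [1.517000, 2.068000]
Midpoint of [1.517000, 2.068000] = 1.792500

1.79250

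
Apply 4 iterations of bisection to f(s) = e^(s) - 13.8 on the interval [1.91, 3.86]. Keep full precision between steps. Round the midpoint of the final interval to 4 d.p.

2.5803

f(1.910000) = -7.046911, f(3.860000) = 33.665351 (opposite signs)
step 1: m = 2.885000, f(m) = 4.103568 > 0 → root in [1.910000, 2.885000]
step 2: m = 2.397500, f(m) = -2.804347 < 0 → root in [2.397500, 2.885000]
step 3: m = 2.641250, f(m) = 0.230731 > 0 → root in [2.397500, 2.641250]
step 4: m = 2.519375, f(m) = -1.379169 < 0 → root in [2.519375, 2.641250]
Midpoint of [2.519375, 2.641250] = 2.580312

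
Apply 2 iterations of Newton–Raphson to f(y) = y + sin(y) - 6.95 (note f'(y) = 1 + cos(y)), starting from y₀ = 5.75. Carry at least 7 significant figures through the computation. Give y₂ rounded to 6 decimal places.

6.619536

y_0 = 5.750000: f = -1.708279, f' = 1.861192 → y_1 = 5.750000 - (-1.708279)/(1.861192) = 6.667841
y_1 = 6.667841: f = 0.093081, f' = 1.926928 → y_2 = 6.667841 - (0.093081)/(1.926928) = 6.619536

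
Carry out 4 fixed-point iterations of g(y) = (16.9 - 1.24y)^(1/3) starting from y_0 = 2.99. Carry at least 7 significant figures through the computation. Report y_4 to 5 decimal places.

2.40540

y_1 = g(2.990000) = 2.362878
y_2 = g(2.362878) = 2.408421
y_3 = g(2.408421) = 2.405172
y_4 = g(2.405172) = 2.405404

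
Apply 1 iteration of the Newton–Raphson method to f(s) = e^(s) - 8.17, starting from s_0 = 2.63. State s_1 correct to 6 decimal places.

f'(s) = e^(s)
s_0 = 2.630000: f = 5.703770, f' = 13.873770 → s_1 = 2.630000 - (5.703770)/(13.873770) = 2.218881

2.218881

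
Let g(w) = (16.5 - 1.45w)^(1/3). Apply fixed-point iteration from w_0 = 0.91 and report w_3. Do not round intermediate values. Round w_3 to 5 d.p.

w_1 = g(0.910000) = 2.476065
w_2 = g(2.476065) = 2.345878
w_3 = g(2.345878) = 2.357257

2.35726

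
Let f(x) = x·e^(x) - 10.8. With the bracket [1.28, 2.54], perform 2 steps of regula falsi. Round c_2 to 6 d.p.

1.694784

False-position update: c = (a·f(b) − b·f(a))/(f(b) − f(a)); replace the endpoint whose sign matches f(c).
f(1.280000) = -6.196301, f(2.540000) = 21.406364
step 1: c = 1.562847, f(c) = -3.341483 < 0 → new bracket [1.562847, 2.540000]
step 2: c = 1.694784, f(c) = -1.571111 < 0 → new bracket [1.694784, 2.540000]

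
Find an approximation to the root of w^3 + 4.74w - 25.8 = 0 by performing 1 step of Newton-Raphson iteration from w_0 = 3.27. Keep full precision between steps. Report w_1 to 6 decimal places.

f'(w) = 3w^2 + 4.74
w_0 = 3.270000: f = 24.665583, f' = 36.818700 → w_1 = 3.270000 - (24.665583)/(36.818700) = 2.600080

2.600080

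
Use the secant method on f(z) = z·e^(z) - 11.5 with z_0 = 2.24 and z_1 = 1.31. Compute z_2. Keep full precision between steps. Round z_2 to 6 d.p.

1.691798

Secant update: z_(k+1) = z_k − f(z_k)·(z_k − z_(k-1))/(f(z_k) − f(z_(k-1))).
f(z_0) = 9.541062, f(z_1) = -6.644912
z_2 = 1.310000 - (-6.644912)·(1.310000 - 2.240000)/(-6.644912 - (9.541062)) = 1.691798; f(z_2) = -2.314837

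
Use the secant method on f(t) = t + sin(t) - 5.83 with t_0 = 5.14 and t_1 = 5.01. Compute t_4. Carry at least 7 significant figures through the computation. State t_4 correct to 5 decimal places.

6.05526

Secant update: t_(k+1) = t_k − f(t_k)·(t_k − t_(k-1))/(f(t_k) − f(t_(k-1))).
f(t_0) = -1.599959, f(t_1) = -1.776040
t_2 = 5.010000 - (-1.776040)·(5.010000 - 5.140000)/(-1.776040 - (-1.599959)) = 6.321246; f(t_2) = 0.529298
t_3 = 6.321246 - (0.529298)·(6.321246 - 5.010000)/(0.529298 - (-1.776040)) = 6.020188; f(t_3) = -0.069787
t_4 = 6.020188 - (-0.069787)·(6.020188 - 6.321246)/(-0.069787 - (0.529298)) = 6.055258; f(t_4) = -0.000700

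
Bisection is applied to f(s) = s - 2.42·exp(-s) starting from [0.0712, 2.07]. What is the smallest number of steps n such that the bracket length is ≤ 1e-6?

Initial width b − a = 2.07 − 0.0712 = 1.998800.
After n steps the width is (b−a)/2^n; need (b−a)/2^n ≤ 1e-6.
So n ≥ log₂(1.998800/1e-6) = log₂(1998800.0000) ≈ 20.9307.
Hence n = 21.

21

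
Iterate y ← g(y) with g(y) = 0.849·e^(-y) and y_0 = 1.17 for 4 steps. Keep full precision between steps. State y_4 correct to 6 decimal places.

0.545594

y_1 = g(1.170000) = 0.263502
y_2 = g(0.263502) = 0.652335
y_3 = g(0.652335) = 0.442183
y_4 = g(0.442183) = 0.545594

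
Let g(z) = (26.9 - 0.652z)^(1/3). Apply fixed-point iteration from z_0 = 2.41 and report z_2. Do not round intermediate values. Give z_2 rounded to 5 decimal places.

z_1 = g(2.410000) = 2.936776
z_2 = g(2.936776) = 2.923441

2.92344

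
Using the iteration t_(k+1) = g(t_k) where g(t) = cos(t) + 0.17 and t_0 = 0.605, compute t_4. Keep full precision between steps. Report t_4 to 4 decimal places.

0.7726

t_1 = g(0.605000) = 0.992502
t_2 = g(0.992502) = 0.716596
t_3 = g(0.716596) = 0.924046
t_4 = g(0.924046) = 0.772596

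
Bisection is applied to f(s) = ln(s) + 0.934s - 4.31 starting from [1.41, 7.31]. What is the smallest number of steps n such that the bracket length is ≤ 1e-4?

16

Initial width b − a = 7.31 − 1.41 = 5.900000.
After n steps the width is (b−a)/2^n; need (b−a)/2^n ≤ 1e-4.
So n ≥ log₂(5.900000/1e-4) = log₂(59000.0000) ≈ 15.8484.
Hence n = 16.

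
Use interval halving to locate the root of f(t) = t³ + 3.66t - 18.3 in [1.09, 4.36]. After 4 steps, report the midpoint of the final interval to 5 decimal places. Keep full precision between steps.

f(1.090000) = -13.015571, f(4.360000) = 80.539456 (opposite signs)
step 1: m = 2.725000, f(m) = 11.908328 > 0 → root in [1.090000, 2.725000]
step 2: m = 1.907500, f(m) = -4.378004 < 0 → root in [1.907500, 2.725000]
step 3: m = 2.316250, f(m) = 2.604189 > 0 → root in [1.907500, 2.316250]
step 4: m = 2.111875, f(m) = -1.151541 < 0 → root in [2.111875, 2.316250]
Midpoint of [2.111875, 2.316250] = 2.214063

2.21406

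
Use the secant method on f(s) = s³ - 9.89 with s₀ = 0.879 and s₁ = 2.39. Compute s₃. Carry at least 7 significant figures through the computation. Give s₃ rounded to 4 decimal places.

Secant update: s_(k+1) = s_k − f(s_k)·(s_k − s_(k-1))/(f(s_k) − f(s_(k-1))).
f(s_0) = -9.210849, f(s_1) = 3.761919
s_2 = 2.390000 - (3.761919)·(2.390000 - 0.879000)/(3.761919 - (-9.210849)) = 1.951831; f(s_2) = -2.454214
s_3 = 1.951831 - (-2.454214)·(1.951831 - 2.390000)/(-2.454214 - (3.761919)) = 2.124826; f(s_3) = -0.296650

2.1248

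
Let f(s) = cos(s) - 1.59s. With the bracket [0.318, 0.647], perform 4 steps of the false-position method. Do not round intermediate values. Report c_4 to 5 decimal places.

f(0.318000) = 0.444243, f(0.647000) = -0.230834
step 1: c = 0.534503, f(c) = 0.010663 > 0 → new bracket [0.534503, 0.647000]
step 2: c = 0.539470, f(c) = 0.000224 > 0 → new bracket [0.539470, 0.647000]
step 3: c = 0.539574, f(c) = 0.000005 > 0 → new bracket [0.539574, 0.647000]
step 4: c = 0.539576, f(c) = 0.000000 > 0 → new bracket [0.539576, 0.647000]

0.53958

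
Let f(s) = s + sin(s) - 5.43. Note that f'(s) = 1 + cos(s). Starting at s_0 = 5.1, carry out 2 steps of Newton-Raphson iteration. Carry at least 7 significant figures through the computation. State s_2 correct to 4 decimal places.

5.8520

Newton update: s ← s − f(s)/f'(s).
s_0 = 5.100000: f = -1.255815, f' = 1.377978 → s_1 = 5.100000 - (-1.255815)/(1.377978) = 6.011346
s_1 = 6.011346: f = 0.312843, f' = 1.963279 → s_2 = 6.011346 - (0.312843)/(1.963279) = 5.851999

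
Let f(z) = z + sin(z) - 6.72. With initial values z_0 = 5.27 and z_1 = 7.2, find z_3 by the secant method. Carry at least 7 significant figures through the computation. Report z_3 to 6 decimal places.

6.501692

f(z_0) = -2.298522, f(z_1) = 1.273668
z_2 = 7.200000 - (1.273668)·(7.200000 - 5.270000)/(1.273668 - (-2.298522)) = 6.511857; f(z_2) = 0.018540
z_3 = 6.511857 - (0.018540)·(6.511857 - 7.200000)/(0.018540 - (1.273668)) = 6.501692; f(z_3) = -0.001537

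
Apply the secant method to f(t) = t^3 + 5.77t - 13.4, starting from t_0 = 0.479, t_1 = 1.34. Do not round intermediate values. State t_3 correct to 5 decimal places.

f(t_0) = -10.526268, f(t_1) = -3.262096
t_2 = 1.340000 - (-3.262096)·(1.340000 - 0.479000)/(-3.262096 - (-10.526268)) = 1.726646; f(t_2) = 1.710412
t_3 = 1.726646 - (1.710412)·(1.726646 - 1.340000)/(1.710412 - (-3.262096)) = 1.593650; f(t_3) = -0.157213

1.59365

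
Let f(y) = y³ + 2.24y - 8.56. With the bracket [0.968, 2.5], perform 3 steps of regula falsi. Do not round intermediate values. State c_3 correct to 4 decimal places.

1.6593

f(0.968000) = -5.484641, f(2.500000) = 12.665000
step 1: c = 1.430955, f(c) = -2.424590 < 0 → new bracket [1.430955, 2.500000]
step 2: c = 1.602729, f(c) = -0.852894 < 0 → new bracket [1.602729, 2.500000]
step 3: c = 1.659341, f(c) = -0.274226 < 0 → new bracket [1.659341, 2.500000]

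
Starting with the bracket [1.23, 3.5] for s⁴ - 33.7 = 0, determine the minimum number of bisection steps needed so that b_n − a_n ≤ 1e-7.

25

Initial width b − a = 3.5 − 1.23 = 2.270000.
After n steps the width is (b−a)/2^n; need (b−a)/2^n ≤ 1e-7.
So n ≥ log₂(2.270000/1e-7) = log₂(22700000.0000) ≈ 24.4362.
Hence n = 25.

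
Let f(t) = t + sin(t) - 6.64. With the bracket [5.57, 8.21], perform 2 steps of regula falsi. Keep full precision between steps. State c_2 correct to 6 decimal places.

False-position update: c = (a·f(b) − b·f(a))/(f(b) − f(a)); replace the endpoint whose sign matches f(c).
f(5.570000) = -1.724246, f(8.210000) = 2.507292
step 1: c = 6.645734, f(c) = 0.360393 > 0 → new bracket [5.570000, 6.645734]
step 2: c = 6.459761, f(c) = -0.004579 < 0 → new bracket [6.459761, 6.645734]

6.459761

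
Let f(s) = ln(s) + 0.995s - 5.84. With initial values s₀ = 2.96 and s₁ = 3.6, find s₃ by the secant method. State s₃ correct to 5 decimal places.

4.38335

f(s_0) = -1.809611, f(s_1) = -0.977066
s_2 = 3.600000 - (-0.977066)·(3.600000 - 2.960000)/(-0.977066 - (-1.809611)) = 4.351098; f(s_2) = -0.040230
s_3 = 4.351098 - (-0.040230)·(4.351098 - 3.600000)/(-0.040230 - (-0.977066)) = 4.383351; f(s_3) = -0.000752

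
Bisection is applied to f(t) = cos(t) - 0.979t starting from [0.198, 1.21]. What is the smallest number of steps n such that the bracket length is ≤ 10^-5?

17

Initial width b − a = 1.21 − 0.198 = 1.012000.
After n steps the width is (b−a)/2^n; need (b−a)/2^n ≤ 10^-5.
So n ≥ log₂(1.012000/10^-5) = log₂(101200.0000) ≈ 16.6268.
Hence n = 17.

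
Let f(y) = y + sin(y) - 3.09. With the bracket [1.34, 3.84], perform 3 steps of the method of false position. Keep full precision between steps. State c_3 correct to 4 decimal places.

3.2435

False-position update: c = (a·f(b) − b·f(a))/(f(b) − f(a)); replace the endpoint whose sign matches f(c).
f(1.340000) = -0.776515, f(3.840000) = 0.107001
step 1: c = 3.537229, f(c) = 0.061834 > 0 → new bracket [1.340000, 3.537229]
step 2: c = 3.375170, f(c) = 0.053711 > 0 → new bracket [1.340000, 3.375170]
step 3: c = 3.243506, f(c) = 0.051769 > 0 → new bracket [1.340000, 3.243506]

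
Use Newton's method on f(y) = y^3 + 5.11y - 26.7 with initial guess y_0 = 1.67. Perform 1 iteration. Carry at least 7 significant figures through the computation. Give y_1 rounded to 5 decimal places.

2.67238

f'(y) = 3y^2 + 5.11
y_0 = 1.670000: f = -13.508837, f' = 13.476700 → y_1 = 1.670000 - (-13.508837)/(13.476700) = 2.672385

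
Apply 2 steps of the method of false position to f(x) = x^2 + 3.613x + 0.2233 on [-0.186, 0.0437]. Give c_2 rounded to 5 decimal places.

-0.06301

f(-0.186000) = -0.414122, f(0.043700) = 0.383098
step 1: c = -0.066681, f(c) = -0.013171 < 0 → new bracket [-0.066681, 0.043700]
step 2: c = -0.063012, f(c) = -0.000391 < 0 → new bracket [-0.063012, 0.043700]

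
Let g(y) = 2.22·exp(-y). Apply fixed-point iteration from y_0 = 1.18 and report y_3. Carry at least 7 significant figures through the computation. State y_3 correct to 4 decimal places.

y_1 = g(1.180000) = 0.682159
y_2 = g(0.682159) = 1.122264
y_3 = g(1.122264) = 0.722703

0.7227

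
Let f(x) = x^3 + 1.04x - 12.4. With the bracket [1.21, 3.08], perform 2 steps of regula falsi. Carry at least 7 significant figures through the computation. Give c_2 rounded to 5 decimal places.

2.04539

False-position update: c = (a·f(b) − b·f(a))/(f(b) − f(a)); replace the endpoint whose sign matches f(c).
f(1.210000) = -9.370039, f(3.080000) = 20.021312
step 1: c = 1.806161, f(c) = -4.629504 < 0 → new bracket [1.806161, 3.080000]
step 2: c = 2.045392, f(c) = -1.715632 < 0 → new bracket [2.045392, 3.080000]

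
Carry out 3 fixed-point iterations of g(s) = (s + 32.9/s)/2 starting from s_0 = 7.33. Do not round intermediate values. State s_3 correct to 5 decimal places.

s_1 = g(7.330000) = 5.909202
s_2 = g(5.909202) = 5.738395
s_3 = g(5.738395) = 5.735853

5.73585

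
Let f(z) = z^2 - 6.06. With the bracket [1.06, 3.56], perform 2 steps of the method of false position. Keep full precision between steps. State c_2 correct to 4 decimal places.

2.3974

False-position update: c = (a·f(b) − b·f(a))/(f(b) − f(a)); replace the endpoint whose sign matches f(c).
f(1.060000) = -4.936400, f(3.560000) = 6.613600
step 1: c = 2.128485, f(c) = -1.529552 < 0 → new bracket [2.128485, 3.560000]
step 2: c = 2.397371, f(c) = -0.312614 < 0 → new bracket [2.397371, 3.560000]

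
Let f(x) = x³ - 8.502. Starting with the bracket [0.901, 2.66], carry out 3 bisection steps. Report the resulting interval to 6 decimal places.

f(0.901000) = -7.770567, f(2.660000) = 10.319096 (opposite signs)
step 1: m = 1.780500, f(m) = -2.857494 < 0 → root in [1.780500, 2.660000]
step 2: m = 2.220250, f(m) = 2.442745 > 0 → root in [1.780500, 2.220250]
step 3: m = 2.000375, f(m) = -0.497499 < 0 → root in [2.000375, 2.220250]

[2.000375, 2.220250]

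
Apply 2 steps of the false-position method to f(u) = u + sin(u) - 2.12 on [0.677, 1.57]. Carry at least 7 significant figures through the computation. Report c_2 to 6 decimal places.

f(0.677000) = -0.816543, f(1.570000) = 0.450000
step 1: c = 1.252719, f(c) = 0.082558 > 0 → new bracket [0.677000, 1.252719]
step 2: c = 1.199855, f(c) = 0.011842 > 0 → new bracket [0.677000, 1.199855]

1.199855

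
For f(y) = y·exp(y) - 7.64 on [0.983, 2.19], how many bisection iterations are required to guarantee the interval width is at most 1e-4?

14

Initial width b − a = 2.19 − 0.983 = 1.207000.
After n steps the width is (b−a)/2^n; need (b−a)/2^n ≤ 1e-4.
So n ≥ log₂(1.207000/1e-4) = log₂(12070.0000) ≈ 13.5591.
Hence n = 14.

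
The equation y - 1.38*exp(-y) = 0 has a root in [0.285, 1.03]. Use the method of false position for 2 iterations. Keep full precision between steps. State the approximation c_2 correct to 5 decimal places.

0.69376

f(0.285000) = -0.752780, f(1.030000) = 0.537330
step 1: c = 0.719708, f(c) = 0.047793 > 0 → new bracket [0.285000, 0.719708]
step 2: c = 0.693756, f(c) = 0.004176 > 0 → new bracket [0.285000, 0.693756]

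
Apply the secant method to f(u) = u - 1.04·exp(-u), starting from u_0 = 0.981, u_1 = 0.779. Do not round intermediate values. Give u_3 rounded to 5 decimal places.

f(u_0) = 0.591067, f(u_1) = 0.301781
u_2 = 0.779000 - (0.301781)·(0.779000 - 0.981000)/(0.301781 - (0.591067)) = 0.568275; f(u_2) = -0.020887
u_3 = 0.568275 - (-0.020887)·(0.568275 - 0.779000)/(-0.020887 - (0.301781)) = 0.581916; f(u_3) = 0.000736

0.58192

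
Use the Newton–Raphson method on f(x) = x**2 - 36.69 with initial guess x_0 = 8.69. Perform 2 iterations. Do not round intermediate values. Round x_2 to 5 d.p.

6.06955

f'(x) = 2x
x_0 = 8.690000: f = 38.826100, f' = 17.380000 → x_1 = 8.690000 - (38.826100)/(17.380000) = 6.456047
x_1 = 6.456047: f = 4.990545, f' = 12.912094 → x_2 = 6.456047 - (4.990545)/(12.912094) = 6.069546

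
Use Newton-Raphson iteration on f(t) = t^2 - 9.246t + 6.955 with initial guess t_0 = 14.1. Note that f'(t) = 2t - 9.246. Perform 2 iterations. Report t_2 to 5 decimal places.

Newton update: t ← t − f(t)/f'(t).
t_0 = 14.100000: f = 75.396400, f' = 18.954000 → t_1 = 14.100000 - (75.396400)/(18.954000) = 10.122138
t_1 = 10.122138: f = 15.823388, f' = 10.998276 → t_2 = 10.122138 - (15.823388)/(10.998276) = 8.683422

8.68342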